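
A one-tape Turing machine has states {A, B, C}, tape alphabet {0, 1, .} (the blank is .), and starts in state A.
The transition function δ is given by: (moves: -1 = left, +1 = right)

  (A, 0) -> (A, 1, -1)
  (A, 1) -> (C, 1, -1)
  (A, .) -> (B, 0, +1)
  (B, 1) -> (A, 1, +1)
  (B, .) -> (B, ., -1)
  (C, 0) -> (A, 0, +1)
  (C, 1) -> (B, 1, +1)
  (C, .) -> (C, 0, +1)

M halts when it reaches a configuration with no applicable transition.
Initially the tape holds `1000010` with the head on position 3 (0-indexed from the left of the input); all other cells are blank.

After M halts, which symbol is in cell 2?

A | .100[0]010..   read 0 → write 1, move -1, go to A
A | .10[0]1010..   read 0 → write 1, move -1, go to A
A | .1[0]11010..   read 0 → write 1, move -1, go to A
A | .[1]111010..   read 1 → write 1, move -1, go to C
C | [.]1111010..   read . → write 0, move +1, go to C
C | 0[1]111010..   read 1 → write 1, move +1, go to B
B | 01[1]11010..   read 1 → write 1, move +1, go to A
A | 011[1]1010..   read 1 → write 1, move -1, go to C
C | 01[1]11010..   read 1 → write 1, move +1, go to B
B | 011[1]1010..   read 1 → write 1, move +1, go to A
A | 0111[1]010..   read 1 → write 1, move -1, go to C
C | 011[1]1010..   read 1 → write 1, move +1, go to B
B | 0111[1]010..   read 1 → write 1, move +1, go to A
A | 01111[0]10..   read 0 → write 1, move -1, go to A
A | 0111[1]110..   read 1 → write 1, move -1, go to C
C | 011[1]1110..   read 1 → write 1, move +1, go to B
B | 0111[1]110..   read 1 → write 1, move +1, go to A
A | 01111[1]10..   read 1 → write 1, move -1, go to C
C | 0111[1]110..   read 1 → write 1, move +1, go to B
B | 01111[1]10..   read 1 → write 1, move +1, go to A
A | 011111[1]0..   read 1 → write 1, move -1, go to C
C | 01111[1]10..   read 1 → write 1, move +1, go to B
B | 011111[1]0..   read 1 → write 1, move +1, go to A
A | 0111111[0]..   read 0 → write 1, move -1, go to A
A | 011111[1]1..   read 1 → write 1, move -1, go to C
C | 01111[1]11..   read 1 → write 1, move +1, go to B
B | 011111[1]1..   read 1 → write 1, move +1, go to A
A | 0111111[1]..   read 1 → write 1, move -1, go to C
C | 011111[1]1..   read 1 → write 1, move +1, go to B
B | 0111111[1]..   read 1 → write 1, move +1, go to A
A | 01111111[.].   read . → write 0, move +1, go to B
B | 011111110[.]   read . → write ., move -1, go to B
B | 01111111[0].
Cell 2 holds 1 when M halts.

1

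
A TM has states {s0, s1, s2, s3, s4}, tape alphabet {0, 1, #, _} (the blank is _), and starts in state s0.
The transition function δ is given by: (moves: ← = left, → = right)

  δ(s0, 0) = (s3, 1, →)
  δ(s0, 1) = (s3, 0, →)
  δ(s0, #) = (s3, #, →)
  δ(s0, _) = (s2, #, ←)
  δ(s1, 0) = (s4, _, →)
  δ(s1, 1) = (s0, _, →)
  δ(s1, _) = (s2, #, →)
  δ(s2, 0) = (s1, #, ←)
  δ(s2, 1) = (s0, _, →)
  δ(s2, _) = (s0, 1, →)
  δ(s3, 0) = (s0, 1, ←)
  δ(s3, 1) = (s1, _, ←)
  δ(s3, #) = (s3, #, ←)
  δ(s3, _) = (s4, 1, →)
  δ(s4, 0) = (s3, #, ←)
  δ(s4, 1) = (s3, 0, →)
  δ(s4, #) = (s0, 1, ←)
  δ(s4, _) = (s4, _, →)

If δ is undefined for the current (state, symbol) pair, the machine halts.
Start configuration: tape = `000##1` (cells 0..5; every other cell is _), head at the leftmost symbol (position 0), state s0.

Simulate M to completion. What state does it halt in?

s0 | [0]00##1   read 0 → write 1, move →, go to s3
s3 | 1[0]0##1   read 0 → write 1, move ←, go to s0
s0 | [1]10##1   read 1 → write 0, move →, go to s3
s3 | 0[1]0##1   read 1 → write _, move ←, go to s1
s1 | [0]_0##1   read 0 → write _, move →, go to s4
s4 | _[_]0##1   read _ → write _, move →, go to s4
s4 | __[0]##1   read 0 → write #, move ←, go to s3
s3 | _[_]###1   read _ → write 1, move →, go to s4
s4 | _1[#]##1   read # → write 1, move ←, go to s0
s0 | _[1]1##1   read 1 → write 0, move →, go to s3
s3 | _0[1]##1   read 1 → write _, move ←, go to s1
s1 | _[0]_##1   read 0 → write _, move →, go to s4
s4 | __[_]##1   read _ → write _, move →, go to s4
s4 | ___[#]#1   read # → write 1, move ←, go to s0
s0 | __[_]1#1   read _ → write #, move ←, go to s2
s2 | _[_]#1#1   read _ → write 1, move →, go to s0
s0 | _1[#]1#1   read # → write #, move →, go to s3
s3 | _1#[1]#1   read 1 → write _, move ←, go to s1
s1 | _1[#]_#1
No transition is defined for (s1, #); M halts in state s1.

s1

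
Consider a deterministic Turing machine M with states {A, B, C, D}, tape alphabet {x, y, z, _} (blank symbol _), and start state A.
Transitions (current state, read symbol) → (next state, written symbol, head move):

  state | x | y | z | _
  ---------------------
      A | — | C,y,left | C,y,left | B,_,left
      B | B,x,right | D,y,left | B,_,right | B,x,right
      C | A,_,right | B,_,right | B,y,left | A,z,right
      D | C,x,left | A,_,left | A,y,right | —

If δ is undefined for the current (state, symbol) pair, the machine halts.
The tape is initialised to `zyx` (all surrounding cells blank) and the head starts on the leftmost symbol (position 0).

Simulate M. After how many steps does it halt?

state=A head=0 tape=___[z]yx   (A,z)→(C,y,left)
state=C head=-1 tape=__[_]yyx   (C,_)→(A,z,right)
state=A head=0 tape=__z[y]yx   (A,y)→(C,y,left)
state=C head=-1 tape=__[z]yyx   (C,z)→(B,y,left)
state=B head=-2 tape=_[_]yyyx   (B,_)→(B,x,right)
state=B head=-1 tape=_x[y]yyx   (B,y)→(D,y,left)
state=D head=-2 tape=_[x]yyyx   (D,x)→(C,x,left)
state=C head=-3 tape=[_]xyyyx   (C,_)→(A,z,right)
state=A head=-2 tape=z[x]yyyx
M halts after 8 transitions.

8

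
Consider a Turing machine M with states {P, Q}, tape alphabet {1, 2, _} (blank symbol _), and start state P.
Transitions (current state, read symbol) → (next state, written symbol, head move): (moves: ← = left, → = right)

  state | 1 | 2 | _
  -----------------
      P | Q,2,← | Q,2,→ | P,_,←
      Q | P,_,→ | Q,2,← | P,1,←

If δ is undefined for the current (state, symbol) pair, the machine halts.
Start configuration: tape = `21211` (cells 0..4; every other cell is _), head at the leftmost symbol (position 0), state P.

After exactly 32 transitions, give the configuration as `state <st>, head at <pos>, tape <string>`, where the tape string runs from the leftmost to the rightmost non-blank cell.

state=P head=0 tape=[2]1211__   (P,2)→(Q,2,→)
state=Q head=1 tape=2[1]211__   (Q,1)→(P,_,→)
state=P head=2 tape=2_[2]11__   (P,2)→(Q,2,→)
state=Q head=3 tape=2_2[1]1__   (Q,1)→(P,_,→)
state=P head=4 tape=2_2_[1]__   (P,1)→(Q,2,←)
state=Q head=3 tape=2_2[_]2__   (Q,_)→(P,1,←)
state=P head=2 tape=2_[2]12__   (P,2)→(Q,2,→)
state=Q head=3 tape=2_2[1]2__   (Q,1)→(P,_,→)
state=P head=4 tape=2_2_[2]__   (P,2)→(Q,2,→)
state=Q head=5 tape=2_2_2[_]_   (Q,_)→(P,1,←)
state=P head=4 tape=2_2_[2]1_   (P,2)→(Q,2,→)
state=Q head=5 tape=2_2_2[1]_   (Q,1)→(P,_,→)
state=P head=6 tape=2_2_2_[_]   (P,_)→(P,_,←)
state=P head=5 tape=2_2_2[_]_   (P,_)→(P,_,←)
state=P head=4 tape=2_2_[2]__   (P,2)→(Q,2,→)
state=Q head=5 tape=2_2_2[_]_   (Q,_)→(P,1,←)
state=P head=4 tape=2_2_[2]1_   (P,2)→(Q,2,→)
state=Q head=5 tape=2_2_2[1]_   (Q,1)→(P,_,→)
state=P head=6 tape=2_2_2_[_]   (P,_)→(P,_,←)
state=P head=5 tape=2_2_2[_]_   (P,_)→(P,_,←)
state=P head=4 tape=2_2_[2]__   (P,2)→(Q,2,→)
state=Q head=5 tape=2_2_2[_]_   (Q,_)→(P,1,←)
state=P head=4 tape=2_2_[2]1_   (P,2)→(Q,2,→)
state=Q head=5 tape=2_2_2[1]_   (Q,1)→(P,_,→)
state=P head=6 tape=2_2_2_[_]   (P,_)→(P,_,←)
state=P head=5 tape=2_2_2[_]_   (P,_)→(P,_,←)
state=P head=4 tape=2_2_[2]__   (P,2)→(Q,2,→)
state=Q head=5 tape=2_2_2[_]_   (Q,_)→(P,1,←)
state=P head=4 tape=2_2_[2]1_   (P,2)→(Q,2,→)
state=Q head=5 tape=2_2_2[1]_   (Q,1)→(P,_,→)
state=P head=6 tape=2_2_2_[_]   (P,_)→(P,_,←)
state=P head=5 tape=2_2_2[_]_   (P,_)→(P,_,←)
state=P head=4 tape=2_2_[2]__
After 32 steps: state P, head at 4, tape 2_2_2.

state P, head at 4, tape 2_2_2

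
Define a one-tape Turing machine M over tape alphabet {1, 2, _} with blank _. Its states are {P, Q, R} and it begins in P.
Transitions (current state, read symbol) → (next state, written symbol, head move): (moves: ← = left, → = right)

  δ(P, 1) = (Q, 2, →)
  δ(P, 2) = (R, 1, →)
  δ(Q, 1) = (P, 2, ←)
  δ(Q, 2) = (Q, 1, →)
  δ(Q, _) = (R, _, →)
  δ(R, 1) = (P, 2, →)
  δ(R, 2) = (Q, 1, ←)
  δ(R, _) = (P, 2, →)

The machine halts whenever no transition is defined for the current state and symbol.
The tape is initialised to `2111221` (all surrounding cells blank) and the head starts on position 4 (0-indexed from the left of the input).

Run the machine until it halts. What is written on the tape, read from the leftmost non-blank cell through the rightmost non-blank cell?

2112221_2

P | 2111[2]21___   read 2 → write 1, move →, go to R
R | 21111[2]1___   read 2 → write 1, move ←, go to Q
Q | 2111[1]11___   read 1 → write 2, move ←, go to P
P | 211[1]211___   read 1 → write 2, move →, go to Q
Q | 2112[2]11___   read 2 → write 1, move →, go to Q
Q | 21121[1]1___   read 1 → write 2, move ←, go to P
P | 2112[1]21___   read 1 → write 2, move →, go to Q
Q | 21122[2]1___   read 2 → write 1, move →, go to Q
Q | 211221[1]___   read 1 → write 2, move ←, go to P
P | 21122[1]2___   read 1 → write 2, move →, go to Q
Q | 211222[2]___   read 2 → write 1, move →, go to Q
Q | 2112221[_]__   read _ → write _, move →, go to R
R | 2112221_[_]_   read _ → write 2, move →, go to P
P | 2112221_2[_]
The non-blank tape span at halt is 2112221_2.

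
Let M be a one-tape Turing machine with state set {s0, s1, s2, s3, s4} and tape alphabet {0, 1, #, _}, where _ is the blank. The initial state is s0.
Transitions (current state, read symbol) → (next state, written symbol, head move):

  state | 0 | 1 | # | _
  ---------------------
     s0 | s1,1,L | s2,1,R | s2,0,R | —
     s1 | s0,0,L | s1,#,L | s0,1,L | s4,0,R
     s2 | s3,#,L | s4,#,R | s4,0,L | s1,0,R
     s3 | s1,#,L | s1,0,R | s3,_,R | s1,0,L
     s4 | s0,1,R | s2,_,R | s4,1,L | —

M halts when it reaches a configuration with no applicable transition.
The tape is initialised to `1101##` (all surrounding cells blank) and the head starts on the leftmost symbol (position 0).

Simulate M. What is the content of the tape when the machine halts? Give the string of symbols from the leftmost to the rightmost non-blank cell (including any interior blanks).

10###

state=s0 head=0 tape=[1]101##   (s0,1)→(s2,1,R)
state=s2 head=1 tape=1[1]01##   (s2,1)→(s4,#,R)
state=s4 head=2 tape=1#[0]1##   (s4,0)→(s0,1,R)
state=s0 head=3 tape=1#1[1]##   (s0,1)→(s2,1,R)
state=s2 head=4 tape=1#11[#]#   (s2,#)→(s4,0,L)
state=s4 head=3 tape=1#1[1]0#   (s4,1)→(s2,_,R)
state=s2 head=4 tape=1#1_[0]#   (s2,0)→(s3,#,L)
state=s3 head=3 tape=1#1[_]##   (s3,_)→(s1,0,L)
state=s1 head=2 tape=1#[1]0##   (s1,1)→(s1,#,L)
state=s1 head=1 tape=1[#]#0##   (s1,#)→(s0,1,L)
state=s0 head=0 tape=[1]1#0##   (s0,1)→(s2,1,R)
state=s2 head=1 tape=1[1]#0##   (s2,1)→(s4,#,R)
state=s4 head=2 tape=1#[#]0##   (s4,#)→(s4,1,L)
state=s4 head=1 tape=1[#]10##   (s4,#)→(s4,1,L)
state=s4 head=0 tape=[1]110##   (s4,1)→(s2,_,R)
state=s2 head=1 tape=_[1]10##   (s2,1)→(s4,#,R)
state=s4 head=2 tape=_#[1]0##   (s4,1)→(s2,_,R)
state=s2 head=3 tape=_#_[0]##   (s2,0)→(s3,#,L)
state=s3 head=2 tape=_#[_]###   (s3,_)→(s1,0,L)
state=s1 head=1 tape=_[#]0###   (s1,#)→(s0,1,L)
state=s0 head=0 tape=[_]10###
The non-blank tape span at halt is 10###.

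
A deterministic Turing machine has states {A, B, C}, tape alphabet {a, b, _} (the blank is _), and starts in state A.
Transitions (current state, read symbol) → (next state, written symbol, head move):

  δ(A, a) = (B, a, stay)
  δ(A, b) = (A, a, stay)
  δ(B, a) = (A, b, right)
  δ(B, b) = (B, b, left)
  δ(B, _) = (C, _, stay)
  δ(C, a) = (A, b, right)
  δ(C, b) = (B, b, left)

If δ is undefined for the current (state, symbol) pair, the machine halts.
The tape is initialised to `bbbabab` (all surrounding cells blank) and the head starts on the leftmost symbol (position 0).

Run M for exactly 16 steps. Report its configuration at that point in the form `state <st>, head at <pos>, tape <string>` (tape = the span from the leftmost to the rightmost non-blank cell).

A | [b]bbabab   read b → write a, move stay, go to A
A | [a]bbabab   read a → write a, move stay, go to B
B | [a]bbabab   read a → write b, move right, go to A
A | b[b]babab   read b → write a, move stay, go to A
A | b[a]babab   read a → write a, move stay, go to B
B | b[a]babab   read a → write b, move right, go to A
A | bb[b]abab   read b → write a, move stay, go to A
A | bb[a]abab   read a → write a, move stay, go to B
B | bb[a]abab   read a → write b, move right, go to A
A | bbb[a]bab   read a → write a, move stay, go to B
B | bbb[a]bab   read a → write b, move right, go to A
A | bbbb[b]ab   read b → write a, move stay, go to A
A | bbbb[a]ab   read a → write a, move stay, go to B
B | bbbb[a]ab   read a → write b, move right, go to A
A | bbbbb[a]b   read a → write a, move stay, go to B
B | bbbbb[a]b   read a → write b, move right, go to A
A | bbbbbb[b]
After 16 steps: state A, head at 6, tape bbbbbbb.

state A, head at 6, tape bbbbbbb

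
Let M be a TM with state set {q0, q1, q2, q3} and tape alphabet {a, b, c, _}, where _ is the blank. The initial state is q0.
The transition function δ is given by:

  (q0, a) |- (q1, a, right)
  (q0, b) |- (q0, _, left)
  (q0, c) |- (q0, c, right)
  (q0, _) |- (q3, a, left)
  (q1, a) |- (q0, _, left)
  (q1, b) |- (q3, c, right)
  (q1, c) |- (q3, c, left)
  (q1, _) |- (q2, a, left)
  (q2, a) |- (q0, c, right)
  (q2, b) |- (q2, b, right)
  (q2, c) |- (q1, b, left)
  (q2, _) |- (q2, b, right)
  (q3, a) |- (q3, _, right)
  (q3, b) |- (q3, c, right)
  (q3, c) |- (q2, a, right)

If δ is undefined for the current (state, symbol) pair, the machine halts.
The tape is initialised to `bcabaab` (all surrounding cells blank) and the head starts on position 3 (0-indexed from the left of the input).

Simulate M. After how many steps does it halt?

state=q0 head=3 tape=bca[b]aab_   (q0,b)→(q0,_,left)
state=q0 head=2 tape=bc[a]_aab_   (q0,a)→(q1,a,right)
state=q1 head=3 tape=bca[_]aab_   (q1,_)→(q2,a,left)
state=q2 head=2 tape=bc[a]aaab_   (q2,a)→(q0,c,right)
state=q0 head=3 tape=bcc[a]aab_   (q0,a)→(q1,a,right)
state=q1 head=4 tape=bcca[a]ab_   (q1,a)→(q0,_,left)
state=q0 head=3 tape=bcc[a]_ab_   (q0,a)→(q1,a,right)
state=q1 head=4 tape=bcca[_]ab_   (q1,_)→(q2,a,left)
state=q2 head=3 tape=bcc[a]aab_   (q2,a)→(q0,c,right)
state=q0 head=4 tape=bccc[a]ab_   (q0,a)→(q1,a,right)
state=q1 head=5 tape=bccca[a]b_   (q1,a)→(q0,_,left)
state=q0 head=4 tape=bccc[a]_b_   (q0,a)→(q1,a,right)
state=q1 head=5 tape=bccca[_]b_   (q1,_)→(q2,a,left)
state=q2 head=4 tape=bccc[a]ab_   (q2,a)→(q0,c,right)
state=q0 head=5 tape=bcccc[a]b_   (q0,a)→(q1,a,right)
state=q1 head=6 tape=bcccca[b]_   (q1,b)→(q3,c,right)
state=q3 head=7 tape=bccccac[_]
M halts after 16 transitions.

16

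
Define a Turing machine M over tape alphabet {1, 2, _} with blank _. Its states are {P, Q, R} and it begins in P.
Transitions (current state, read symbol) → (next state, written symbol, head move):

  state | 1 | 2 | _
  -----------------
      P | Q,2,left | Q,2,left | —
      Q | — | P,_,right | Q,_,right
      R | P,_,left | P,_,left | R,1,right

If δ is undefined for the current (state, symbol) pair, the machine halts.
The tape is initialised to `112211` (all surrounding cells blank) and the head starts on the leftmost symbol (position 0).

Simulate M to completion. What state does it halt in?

P

state=P head=0 tape=_[1]12211_   (P,1)→(Q,2,left)
state=Q head=-1 tape=[_]212211_   (Q,_)→(Q,_,right)
state=Q head=0 tape=_[2]12211_   (Q,2)→(P,_,right)
state=P head=1 tape=__[1]2211_   (P,1)→(Q,2,left)
state=Q head=0 tape=_[_]22211_   (Q,_)→(Q,_,right)
state=Q head=1 tape=__[2]2211_   (Q,2)→(P,_,right)
state=P head=2 tape=___[2]211_   (P,2)→(Q,2,left)
state=Q head=1 tape=__[_]2211_   (Q,_)→(Q,_,right)
state=Q head=2 tape=___[2]211_   (Q,2)→(P,_,right)
state=P head=3 tape=____[2]11_   (P,2)→(Q,2,left)
state=Q head=2 tape=___[_]211_   (Q,_)→(Q,_,right)
state=Q head=3 tape=____[2]11_   (Q,2)→(P,_,right)
state=P head=4 tape=_____[1]1_   (P,1)→(Q,2,left)
state=Q head=3 tape=____[_]21_   (Q,_)→(Q,_,right)
state=Q head=4 tape=_____[2]1_   (Q,2)→(P,_,right)
state=P head=5 tape=______[1]_   (P,1)→(Q,2,left)
state=Q head=4 tape=_____[_]2_   (Q,_)→(Q,_,right)
state=Q head=5 tape=______[2]_   (Q,2)→(P,_,right)
state=P head=6 tape=_______[_]
No transition is defined for (P, _); M halts in state P.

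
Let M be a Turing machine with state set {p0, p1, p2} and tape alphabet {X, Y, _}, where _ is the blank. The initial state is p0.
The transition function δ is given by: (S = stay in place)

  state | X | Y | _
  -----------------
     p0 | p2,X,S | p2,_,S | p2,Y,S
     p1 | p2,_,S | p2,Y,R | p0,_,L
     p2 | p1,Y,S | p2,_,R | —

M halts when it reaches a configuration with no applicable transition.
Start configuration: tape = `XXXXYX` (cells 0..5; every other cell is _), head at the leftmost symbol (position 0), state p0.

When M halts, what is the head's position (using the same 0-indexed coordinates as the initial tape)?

p0 | [X]XXXYX_   read X → write X, move S, go to p2
p2 | [X]XXXYX_   read X → write Y, move S, go to p1
p1 | [Y]XXXYX_   read Y → write Y, move R, go to p2
p2 | Y[X]XXYX_   read X → write Y, move S, go to p1
p1 | Y[Y]XXYX_   read Y → write Y, move R, go to p2
p2 | YY[X]XYX_   read X → write Y, move S, go to p1
p1 | YY[Y]XYX_   read Y → write Y, move R, go to p2
p2 | YYY[X]YX_   read X → write Y, move S, go to p1
p1 | YYY[Y]YX_   read Y → write Y, move R, go to p2
p2 | YYYY[Y]X_   read Y → write _, move R, go to p2
p2 | YYYY_[X]_   read X → write Y, move S, go to p1
p1 | YYYY_[Y]_   read Y → write Y, move R, go to p2
p2 | YYYY_Y[_]
At halt the head is at cell 6.

6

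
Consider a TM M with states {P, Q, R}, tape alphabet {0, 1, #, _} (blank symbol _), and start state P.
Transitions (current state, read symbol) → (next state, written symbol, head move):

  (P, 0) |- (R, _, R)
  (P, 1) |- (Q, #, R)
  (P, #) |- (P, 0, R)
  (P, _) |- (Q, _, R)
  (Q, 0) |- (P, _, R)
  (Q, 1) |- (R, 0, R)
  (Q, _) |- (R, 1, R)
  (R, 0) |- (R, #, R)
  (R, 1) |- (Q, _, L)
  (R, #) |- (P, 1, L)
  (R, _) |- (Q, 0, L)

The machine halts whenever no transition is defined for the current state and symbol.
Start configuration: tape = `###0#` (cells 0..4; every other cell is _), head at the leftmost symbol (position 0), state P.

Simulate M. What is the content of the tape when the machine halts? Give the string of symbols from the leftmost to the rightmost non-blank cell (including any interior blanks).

000__1#0

P | [#]##0#___   read # → write 0, move R, go to P
P | 0[#]#0#___   read # → write 0, move R, go to P
P | 00[#]0#___   read # → write 0, move R, go to P
P | 000[0]#___   read 0 → write _, move R, go to R
R | 000_[#]___   read # → write 1, move L, go to P
P | 000[_]1___   read _ → write _, move R, go to Q
Q | 000_[1]___   read 1 → write 0, move R, go to R
R | 000_0[_]__   read _ → write 0, move L, go to Q
Q | 000_[0]0__   read 0 → write _, move R, go to P
P | 000__[0]__   read 0 → write _, move R, go to R
R | 000___[_]_   read _ → write 0, move L, go to Q
Q | 000__[_]0_   read _ → write 1, move R, go to R
R | 000__1[0]_   read 0 → write #, move R, go to R
R | 000__1#[_]   read _ → write 0, move L, go to Q
Q | 000__1[#]0
The non-blank tape span at halt is 000__1#0.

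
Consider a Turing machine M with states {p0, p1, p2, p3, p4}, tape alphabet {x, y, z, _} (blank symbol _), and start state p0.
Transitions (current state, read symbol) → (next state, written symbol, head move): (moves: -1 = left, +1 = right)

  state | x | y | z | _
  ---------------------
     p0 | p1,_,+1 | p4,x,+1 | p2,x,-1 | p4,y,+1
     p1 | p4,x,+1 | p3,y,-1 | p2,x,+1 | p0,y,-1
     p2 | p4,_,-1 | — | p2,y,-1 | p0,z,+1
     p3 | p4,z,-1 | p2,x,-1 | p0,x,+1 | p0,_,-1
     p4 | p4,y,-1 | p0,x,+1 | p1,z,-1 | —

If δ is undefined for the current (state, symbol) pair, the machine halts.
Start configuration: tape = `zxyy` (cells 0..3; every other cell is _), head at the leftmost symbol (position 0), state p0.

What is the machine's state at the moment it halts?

p4

p0 | _[z]xyy_   read z → write x, move -1, go to p2
p2 | [_]xxyy_   read _ → write z, move +1, go to p0
p0 | z[x]xyy_   read x → write _, move +1, go to p1
p1 | z_[x]yy_   read x → write x, move +1, go to p4
p4 | z_x[y]y_   read y → write x, move +1, go to p0
p0 | z_xx[y]_   read y → write x, move +1, go to p4
p4 | z_xxx[_]
No transition is defined for (p4, _); M halts in state p4.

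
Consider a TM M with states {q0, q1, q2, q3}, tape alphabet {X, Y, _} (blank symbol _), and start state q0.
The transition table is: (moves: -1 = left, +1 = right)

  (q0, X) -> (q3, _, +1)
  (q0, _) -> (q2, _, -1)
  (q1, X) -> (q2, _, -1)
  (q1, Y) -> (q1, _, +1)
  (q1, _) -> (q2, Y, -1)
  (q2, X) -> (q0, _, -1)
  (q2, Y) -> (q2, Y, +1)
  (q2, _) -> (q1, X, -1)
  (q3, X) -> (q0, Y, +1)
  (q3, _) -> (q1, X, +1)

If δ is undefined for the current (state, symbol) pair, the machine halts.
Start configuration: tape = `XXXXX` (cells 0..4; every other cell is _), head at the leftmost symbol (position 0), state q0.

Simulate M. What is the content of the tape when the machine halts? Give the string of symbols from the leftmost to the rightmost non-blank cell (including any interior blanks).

YY___Y

q0 | [X]XXXX__   read X → write _, move +1, go to q3
q3 | _[X]XXX__   read X → write Y, move +1, go to q0
q0 | _Y[X]XX__   read X → write _, move +1, go to q3
q3 | _Y_[X]X__   read X → write Y, move +1, go to q0
q0 | _Y_Y[X]__   read X → write _, move +1, go to q3
q3 | _Y_Y_[_]_   read _ → write X, move +1, go to q1
q1 | _Y_Y_X[_]   read _ → write Y, move -1, go to q2
q2 | _Y_Y_[X]Y   read X → write _, move -1, go to q0
q0 | _Y_Y[_]_Y   read _ → write _, move -1, go to q2
q2 | _Y_[Y]__Y   read Y → write Y, move +1, go to q2
q2 | _Y_Y[_]_Y   read _ → write X, move -1, go to q1
q1 | _Y_[Y]X_Y   read Y → write _, move +1, go to q1
q1 | _Y__[X]_Y   read X → write _, move -1, go to q2
q2 | _Y_[_]__Y   read _ → write X, move -1, go to q1
q1 | _Y[_]X__Y   read _ → write Y, move -1, go to q2
q2 | _[Y]YX__Y   read Y → write Y, move +1, go to q2
q2 | _Y[Y]X__Y   read Y → write Y, move +1, go to q2
q2 | _YY[X]__Y   read X → write _, move -1, go to q0
q0 | _Y[Y]___Y
The non-blank tape span at halt is YY___Y.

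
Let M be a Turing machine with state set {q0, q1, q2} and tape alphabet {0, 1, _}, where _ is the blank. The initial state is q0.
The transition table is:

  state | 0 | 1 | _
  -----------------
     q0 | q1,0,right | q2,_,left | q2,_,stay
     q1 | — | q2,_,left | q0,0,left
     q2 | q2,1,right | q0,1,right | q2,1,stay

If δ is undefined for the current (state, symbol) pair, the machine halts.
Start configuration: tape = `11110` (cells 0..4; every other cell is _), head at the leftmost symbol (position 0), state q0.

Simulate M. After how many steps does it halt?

state=q0 head=0 tape=_[1]1110_   (q0,1)→(q2,_,left)
state=q2 head=-1 tape=[_]_1110_   (q2,_)→(q2,1,stay)
state=q2 head=-1 tape=[1]_1110_   (q2,1)→(q0,1,right)
state=q0 head=0 tape=1[_]1110_   (q0,_)→(q2,_,stay)
state=q2 head=0 tape=1[_]1110_   (q2,_)→(q2,1,stay)
state=q2 head=0 tape=1[1]1110_   (q2,1)→(q0,1,right)
state=q0 head=1 tape=11[1]110_   (q0,1)→(q2,_,left)
state=q2 head=0 tape=1[1]_110_   (q2,1)→(q0,1,right)
state=q0 head=1 tape=11[_]110_   (q0,_)→(q2,_,stay)
state=q2 head=1 tape=11[_]110_   (q2,_)→(q2,1,stay)
state=q2 head=1 tape=11[1]110_   (q2,1)→(q0,1,right)
state=q0 head=2 tape=111[1]10_   (q0,1)→(q2,_,left)
state=q2 head=1 tape=11[1]_10_   (q2,1)→(q0,1,right)
state=q0 head=2 tape=111[_]10_   (q0,_)→(q2,_,stay)
state=q2 head=2 tape=111[_]10_   (q2,_)→(q2,1,stay)
state=q2 head=2 tape=111[1]10_   (q2,1)→(q0,1,right)
state=q0 head=3 tape=1111[1]0_   (q0,1)→(q2,_,left)
state=q2 head=2 tape=111[1]_0_   (q2,1)→(q0,1,right)
state=q0 head=3 tape=1111[_]0_   (q0,_)→(q2,_,stay)
state=q2 head=3 tape=1111[_]0_   (q2,_)→(q2,1,stay)
state=q2 head=3 tape=1111[1]0_   (q2,1)→(q0,1,right)
state=q0 head=4 tape=11111[0]_   (q0,0)→(q1,0,right)
state=q1 head=5 tape=111110[_]   (q1,_)→(q0,0,left)
state=q0 head=4 tape=11111[0]0   (q0,0)→(q1,0,right)
state=q1 head=5 tape=111110[0]
M halts after 24 transitions.

24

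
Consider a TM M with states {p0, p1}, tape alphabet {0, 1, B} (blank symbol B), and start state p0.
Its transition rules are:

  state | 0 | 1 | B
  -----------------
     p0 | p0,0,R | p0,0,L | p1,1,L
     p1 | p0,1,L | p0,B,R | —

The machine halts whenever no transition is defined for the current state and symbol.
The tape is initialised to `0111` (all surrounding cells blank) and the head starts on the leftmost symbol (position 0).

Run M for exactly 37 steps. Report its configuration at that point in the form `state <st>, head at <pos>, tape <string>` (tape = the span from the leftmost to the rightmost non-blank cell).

state p0, head at 7, tape 0000000

state=p0 head=0 tape=[0]111BBBB   (p0,0)→(p0,0,R)
state=p0 head=1 tape=0[1]11BBBB   (p0,1)→(p0,0,L)
state=p0 head=0 tape=[0]011BBBB   (p0,0)→(p0,0,R)
state=p0 head=1 tape=0[0]11BBBB   (p0,0)→(p0,0,R)
state=p0 head=2 tape=00[1]1BBBB   (p0,1)→(p0,0,L)
state=p0 head=1 tape=0[0]01BBBB   (p0,0)→(p0,0,R)
state=p0 head=2 tape=00[0]1BBBB   (p0,0)→(p0,0,R)
state=p0 head=3 tape=000[1]BBBB   (p0,1)→(p0,0,L)
state=p0 head=2 tape=00[0]0BBBB   (p0,0)→(p0,0,R)
state=p0 head=3 tape=000[0]BBBB   (p0,0)→(p0,0,R)
state=p0 head=4 tape=0000[B]BBB   (p0,B)→(p1,1,L)
state=p1 head=3 tape=000[0]1BBB   (p1,0)→(p0,1,L)
state=p0 head=2 tape=00[0]11BBB   (p0,0)→(p0,0,R)
state=p0 head=3 tape=000[1]1BBB   (p0,1)→(p0,0,L)
state=p0 head=2 tape=00[0]01BBB   (p0,0)→(p0,0,R)
state=p0 head=3 tape=000[0]1BBB   (p0,0)→(p0,0,R)
state=p0 head=4 tape=0000[1]BBB   (p0,1)→(p0,0,L)
state=p0 head=3 tape=000[0]0BBB   (p0,0)→(p0,0,R)
state=p0 head=4 tape=0000[0]BBB   (p0,0)→(p0,0,R)
state=p0 head=5 tape=00000[B]BB   (p0,B)→(p1,1,L)
state=p1 head=4 tape=0000[0]1BB   (p1,0)→(p0,1,L)
state=p0 head=3 tape=000[0]11BB   (p0,0)→(p0,0,R)
state=p0 head=4 tape=0000[1]1BB   (p0,1)→(p0,0,L)
state=p0 head=3 tape=000[0]01BB   (p0,0)→(p0,0,R)
state=p0 head=4 tape=0000[0]1BB   (p0,0)→(p0,0,R)
state=p0 head=5 tape=00000[1]BB   (p0,1)→(p0,0,L)
state=p0 head=4 tape=0000[0]0BB   (p0,0)→(p0,0,R)
state=p0 head=5 tape=00000[0]BB   (p0,0)→(p0,0,R)
state=p0 head=6 tape=000000[B]B   (p0,B)→(p1,1,L)
state=p1 head=5 tape=00000[0]1B   (p1,0)→(p0,1,L)
state=p0 head=4 tape=0000[0]11B   (p0,0)→(p0,0,R)
state=p0 head=5 tape=00000[1]1B   (p0,1)→(p0,0,L)
state=p0 head=4 tape=0000[0]01B   (p0,0)→(p0,0,R)
state=p0 head=5 tape=00000[0]1B   (p0,0)→(p0,0,R)
state=p0 head=6 tape=000000[1]B   (p0,1)→(p0,0,L)
state=p0 head=5 tape=00000[0]0B   (p0,0)→(p0,0,R)
state=p0 head=6 tape=000000[0]B   (p0,0)→(p0,0,R)
state=p0 head=7 tape=0000000[B]
After 37 steps: state p0, head at 7, tape 0000000.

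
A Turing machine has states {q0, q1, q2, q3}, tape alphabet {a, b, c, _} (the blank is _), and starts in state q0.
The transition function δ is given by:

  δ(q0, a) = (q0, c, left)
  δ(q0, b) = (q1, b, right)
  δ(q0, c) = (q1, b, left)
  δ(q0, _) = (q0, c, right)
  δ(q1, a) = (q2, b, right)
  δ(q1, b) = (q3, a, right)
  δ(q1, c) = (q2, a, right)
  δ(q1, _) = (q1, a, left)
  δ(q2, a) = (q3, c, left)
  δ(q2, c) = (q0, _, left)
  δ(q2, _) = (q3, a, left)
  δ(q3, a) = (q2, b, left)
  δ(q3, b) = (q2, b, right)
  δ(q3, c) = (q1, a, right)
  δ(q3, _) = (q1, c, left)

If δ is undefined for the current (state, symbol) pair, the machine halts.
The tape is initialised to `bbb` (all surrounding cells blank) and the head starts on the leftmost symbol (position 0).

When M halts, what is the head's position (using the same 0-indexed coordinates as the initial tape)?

0

q0 | [b]bb_   read b → write b, move right, go to q1
q1 | b[b]b_   read b → write a, move right, go to q3
q3 | ba[b]_   read b → write b, move right, go to q2
q2 | bab[_]   read _ → write a, move left, go to q3
q3 | ba[b]a   read b → write b, move right, go to q2
q2 | bab[a]   read a → write c, move left, go to q3
q3 | ba[b]c   read b → write b, move right, go to q2
q2 | bab[c]   read c → write _, move left, go to q0
q0 | ba[b]_   read b → write b, move right, go to q1
q1 | bab[_]   read _ → write a, move left, go to q1
q1 | ba[b]a   read b → write a, move right, go to q3
q3 | baa[a]   read a → write b, move left, go to q2
q2 | ba[a]b   read a → write c, move left, go to q3
q3 | b[a]cb   read a → write b, move left, go to q2
q2 | [b]bcb
At halt the head is at cell 0.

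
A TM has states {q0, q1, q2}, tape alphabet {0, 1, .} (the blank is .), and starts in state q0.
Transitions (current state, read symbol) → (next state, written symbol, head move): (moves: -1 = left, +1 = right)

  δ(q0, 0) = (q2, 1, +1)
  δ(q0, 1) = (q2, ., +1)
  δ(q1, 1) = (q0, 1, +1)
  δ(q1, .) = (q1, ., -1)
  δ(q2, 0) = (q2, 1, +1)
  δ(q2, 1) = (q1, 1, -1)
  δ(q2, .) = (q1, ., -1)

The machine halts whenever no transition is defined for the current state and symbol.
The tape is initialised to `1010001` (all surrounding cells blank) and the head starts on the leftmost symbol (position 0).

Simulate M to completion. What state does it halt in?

q0

q0 | [1]010001.   read 1 → write ., move +1, go to q2
q2 | .[0]10001.   read 0 → write 1, move +1, go to q2
q2 | .1[1]0001.   read 1 → write 1, move -1, go to q1
q1 | .[1]10001.   read 1 → write 1, move +1, go to q0
q0 | .1[1]0001.   read 1 → write ., move +1, go to q2
q2 | .1.[0]001.   read 0 → write 1, move +1, go to q2
q2 | .1.1[0]01.   read 0 → write 1, move +1, go to q2
q2 | .1.11[0]1.   read 0 → write 1, move +1, go to q2
q2 | .1.111[1].   read 1 → write 1, move -1, go to q1
q1 | .1.11[1]1.   read 1 → write 1, move +1, go to q0
q0 | .1.111[1].   read 1 → write ., move +1, go to q2
q2 | .1.111.[.]   read . → write ., move -1, go to q1
q1 | .1.111[.].   read . → write ., move -1, go to q1
q1 | .1.11[1]..   read 1 → write 1, move +1, go to q0
q0 | .1.111[.].
No transition is defined for (q0, .); M halts in state q0.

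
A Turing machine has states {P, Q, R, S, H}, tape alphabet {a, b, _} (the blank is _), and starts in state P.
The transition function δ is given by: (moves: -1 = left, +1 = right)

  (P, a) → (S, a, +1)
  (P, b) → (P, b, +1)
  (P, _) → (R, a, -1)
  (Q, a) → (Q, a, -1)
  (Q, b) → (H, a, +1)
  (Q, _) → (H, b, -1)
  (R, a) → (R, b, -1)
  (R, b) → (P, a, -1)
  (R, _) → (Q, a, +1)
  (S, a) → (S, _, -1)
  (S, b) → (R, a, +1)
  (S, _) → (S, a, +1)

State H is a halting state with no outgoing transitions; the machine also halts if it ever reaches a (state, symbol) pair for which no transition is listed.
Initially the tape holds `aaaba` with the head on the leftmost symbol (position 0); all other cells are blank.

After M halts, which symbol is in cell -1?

b

P | ___[a]aaba   read a → write a, move +1, go to S
S | ___a[a]aba   read a → write _, move -1, go to S
S | ___[a]_aba   read a → write _, move -1, go to S
S | __[_]__aba   read _ → write a, move +1, go to S
S | __a[_]_aba   read _ → write a, move +1, go to S
S | __aa[_]aba   read _ → write a, move +1, go to S
S | __aaa[a]ba   read a → write _, move -1, go to S
S | __aa[a]_ba   read a → write _, move -1, go to S
S | __a[a]__ba   read a → write _, move -1, go to S
S | __[a]___ba   read a → write _, move -1, go to S
S | _[_]____ba   read _ → write a, move +1, go to S
S | _a[_]___ba   read _ → write a, move +1, go to S
S | _aa[_]__ba   read _ → write a, move +1, go to S
S | _aaa[_]_ba   read _ → write a, move +1, go to S
S | _aaaa[_]ba   read _ → write a, move +1, go to S
S | _aaaaa[b]a   read b → write a, move +1, go to R
R | _aaaaaa[a]   read a → write b, move -1, go to R
R | _aaaaa[a]b   read a → write b, move -1, go to R
R | _aaaa[a]bb   read a → write b, move -1, go to R
R | _aaa[a]bbb   read a → write b, move -1, go to R
R | _aa[a]bbbb   read a → write b, move -1, go to R
R | _a[a]bbbbb   read a → write b, move -1, go to R
R | _[a]bbbbbb   read a → write b, move -1, go to R
R | [_]bbbbbbb   read _ → write a, move +1, go to Q
Q | a[b]bbbbbb   read b → write a, move +1, go to H
H | aa[b]bbbbb
Cell -1 holds b when M halts.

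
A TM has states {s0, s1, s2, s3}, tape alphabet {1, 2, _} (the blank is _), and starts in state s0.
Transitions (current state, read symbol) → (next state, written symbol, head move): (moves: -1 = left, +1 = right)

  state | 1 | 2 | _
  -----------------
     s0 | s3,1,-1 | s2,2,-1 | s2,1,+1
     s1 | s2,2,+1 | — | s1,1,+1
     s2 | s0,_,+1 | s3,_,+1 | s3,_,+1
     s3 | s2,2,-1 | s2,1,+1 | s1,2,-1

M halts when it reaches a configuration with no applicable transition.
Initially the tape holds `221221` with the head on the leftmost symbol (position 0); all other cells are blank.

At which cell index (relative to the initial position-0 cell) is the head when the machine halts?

8

s0 | _[2]21221___   read 2 → write 2, move -1, go to s2
s2 | [_]221221___   read _ → write _, move +1, go to s3
s3 | _[2]21221___   read 2 → write 1, move +1, go to s2
s2 | _1[2]1221___   read 2 → write _, move +1, go to s3
s3 | _1_[1]221___   read 1 → write 2, move -1, go to s2
s2 | _1[_]2221___   read _ → write _, move +1, go to s3
s3 | _1_[2]221___   read 2 → write 1, move +1, go to s2
s2 | _1_1[2]21___   read 2 → write _, move +1, go to s3
s3 | _1_1_[2]1___   read 2 → write 1, move +1, go to s2
s2 | _1_1_1[1]___   read 1 → write _, move +1, go to s0
s0 | _1_1_1_[_]__   read _ → write 1, move +1, go to s2
s2 | _1_1_1_1[_]_   read _ → write _, move +1, go to s3
s3 | _1_1_1_1_[_]   read _ → write 2, move -1, go to s1
s1 | _1_1_1_1[_]2   read _ → write 1, move +1, go to s1
s1 | _1_1_1_11[2]
At halt the head is at cell 8.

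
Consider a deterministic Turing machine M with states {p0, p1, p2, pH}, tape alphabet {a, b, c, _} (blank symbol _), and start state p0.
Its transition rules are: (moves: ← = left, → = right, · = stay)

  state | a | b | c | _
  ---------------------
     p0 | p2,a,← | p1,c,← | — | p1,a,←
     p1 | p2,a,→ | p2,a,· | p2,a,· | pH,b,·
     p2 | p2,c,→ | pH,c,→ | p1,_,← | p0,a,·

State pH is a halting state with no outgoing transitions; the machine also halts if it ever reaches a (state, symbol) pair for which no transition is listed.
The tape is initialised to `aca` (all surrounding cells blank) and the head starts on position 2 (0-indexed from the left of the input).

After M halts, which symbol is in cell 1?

state=p0 head=2 tape=_ac[a]_   (p0,a)→(p2,a,←)
state=p2 head=1 tape=_a[c]a_   (p2,c)→(p1,_,←)
state=p1 head=0 tape=_[a]_a_   (p1,a)→(p2,a,→)
state=p2 head=1 tape=_a[_]a_   (p2,_)→(p0,a,·)
state=p0 head=1 tape=_a[a]a_   (p0,a)→(p2,a,←)
state=p2 head=0 tape=_[a]aa_   (p2,a)→(p2,c,→)
state=p2 head=1 tape=_c[a]a_   (p2,a)→(p2,c,→)
state=p2 head=2 tape=_cc[a]_   (p2,a)→(p2,c,→)
state=p2 head=3 tape=_ccc[_]   (p2,_)→(p0,a,·)
state=p0 head=3 tape=_ccc[a]   (p0,a)→(p2,a,←)
state=p2 head=2 tape=_cc[c]a   (p2,c)→(p1,_,←)
state=p1 head=1 tape=_c[c]_a   (p1,c)→(p2,a,·)
state=p2 head=1 tape=_c[a]_a   (p2,a)→(p2,c,→)
state=p2 head=2 tape=_cc[_]a   (p2,_)→(p0,a,·)
state=p0 head=2 tape=_cc[a]a   (p0,a)→(p2,a,←)
state=p2 head=1 tape=_c[c]aa   (p2,c)→(p1,_,←)
state=p1 head=0 tape=_[c]_aa   (p1,c)→(p2,a,·)
state=p2 head=0 tape=_[a]_aa   (p2,a)→(p2,c,→)
state=p2 head=1 tape=_c[_]aa   (p2,_)→(p0,a,·)
state=p0 head=1 tape=_c[a]aa   (p0,a)→(p2,a,←)
state=p2 head=0 tape=_[c]aaa   (p2,c)→(p1,_,←)
state=p1 head=-1 tape=[_]_aaa   (p1,_)→(pH,b,·)
state=pH head=-1 tape=[b]_aaa
Cell 1 holds a when M halts.

a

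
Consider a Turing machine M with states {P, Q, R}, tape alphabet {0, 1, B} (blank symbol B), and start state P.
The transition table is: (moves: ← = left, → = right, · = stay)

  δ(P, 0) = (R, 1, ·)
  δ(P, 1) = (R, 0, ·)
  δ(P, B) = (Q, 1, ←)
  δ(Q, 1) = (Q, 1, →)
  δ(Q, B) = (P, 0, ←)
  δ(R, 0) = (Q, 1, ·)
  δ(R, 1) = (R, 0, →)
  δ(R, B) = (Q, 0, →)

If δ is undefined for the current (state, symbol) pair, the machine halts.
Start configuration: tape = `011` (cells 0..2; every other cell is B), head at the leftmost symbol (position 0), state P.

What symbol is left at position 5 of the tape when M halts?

0

P | [0]11BBB   read 0 → write 1, move ·, go to R
R | [1]11BBB   read 1 → write 0, move →, go to R
R | 0[1]1BBB   read 1 → write 0, move →, go to R
R | 00[1]BBB   read 1 → write 0, move →, go to R
R | 000[B]BB   read B → write 0, move →, go to Q
Q | 0000[B]B   read B → write 0, move ←, go to P
P | 000[0]0B   read 0 → write 1, move ·, go to R
R | 000[1]0B   read 1 → write 0, move →, go to R
R | 0000[0]B   read 0 → write 1, move ·, go to Q
Q | 0000[1]B   read 1 → write 1, move →, go to Q
Q | 00001[B]   read B → write 0, move ←, go to P
P | 0000[1]0   read 1 → write 0, move ·, go to R
R | 0000[0]0   read 0 → write 1, move ·, go to Q
Q | 0000[1]0   read 1 → write 1, move →, go to Q
Q | 00001[0]
Cell 5 holds 0 when M halts.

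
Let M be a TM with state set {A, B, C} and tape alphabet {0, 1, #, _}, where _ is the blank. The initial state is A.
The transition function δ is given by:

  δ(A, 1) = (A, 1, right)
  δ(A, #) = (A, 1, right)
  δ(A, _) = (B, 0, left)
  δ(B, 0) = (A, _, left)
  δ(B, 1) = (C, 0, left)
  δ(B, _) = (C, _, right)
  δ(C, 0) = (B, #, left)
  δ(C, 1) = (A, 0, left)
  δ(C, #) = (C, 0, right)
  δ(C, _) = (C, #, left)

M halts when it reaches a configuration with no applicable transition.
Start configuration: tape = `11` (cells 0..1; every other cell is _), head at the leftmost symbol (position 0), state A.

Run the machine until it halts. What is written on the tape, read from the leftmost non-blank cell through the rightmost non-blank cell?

00_#0

A | ___[1]1_   read 1 → write 1, move right, go to A
A | ___1[1]_   read 1 → write 1, move right, go to A
A | ___11[_]   read _ → write 0, move left, go to B
B | ___1[1]0   read 1 → write 0, move left, go to C
C | ___[1]00   read 1 → write 0, move left, go to A
A | __[_]000   read _ → write 0, move left, go to B
B | _[_]0000   read _ → write _, move right, go to C
C | __[0]000   read 0 → write #, move left, go to B
B | _[_]#000   read _ → write _, move right, go to C
C | __[#]000   read # → write 0, move right, go to C
C | __0[0]00   read 0 → write #, move left, go to B
B | __[0]#00   read 0 → write _, move left, go to A
A | _[_]_#00   read _ → write 0, move left, go to B
B | [_]0_#00   read _ → write _, move right, go to C
C | _[0]_#00   read 0 → write #, move left, go to B
B | [_]#_#00   read _ → write _, move right, go to C
C | _[#]_#00   read # → write 0, move right, go to C
C | _0[_]#00   read _ → write #, move left, go to C
C | _[0]##00   read 0 → write #, move left, go to B
B | [_]###00   read _ → write _, move right, go to C
C | _[#]##00   read # → write 0, move right, go to C
C | _0[#]#00   read # → write 0, move right, go to C
C | _00[#]00   read # → write 0, move right, go to C
C | _000[0]0   read 0 → write #, move left, go to B
B | _00[0]#0   read 0 → write _, move left, go to A
A | _0[0]_#0
The non-blank tape span at halt is 00_#0.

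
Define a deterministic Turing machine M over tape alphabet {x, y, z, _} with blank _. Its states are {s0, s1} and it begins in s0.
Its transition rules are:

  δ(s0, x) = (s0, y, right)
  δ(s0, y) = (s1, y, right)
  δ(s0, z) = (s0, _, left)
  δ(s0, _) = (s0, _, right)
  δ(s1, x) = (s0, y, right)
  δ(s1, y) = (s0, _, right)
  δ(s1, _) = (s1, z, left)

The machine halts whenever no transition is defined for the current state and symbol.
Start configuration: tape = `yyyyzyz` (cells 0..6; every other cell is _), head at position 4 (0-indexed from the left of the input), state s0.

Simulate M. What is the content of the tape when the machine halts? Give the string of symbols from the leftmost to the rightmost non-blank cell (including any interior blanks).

yyy__yz

state=s0 head=4 tape=yyyy[z]yz   (s0,z)→(s0,_,left)
state=s0 head=3 tape=yyy[y]_yz   (s0,y)→(s1,y,right)
state=s1 head=4 tape=yyyy[_]yz   (s1,_)→(s1,z,left)
state=s1 head=3 tape=yyy[y]zyz   (s1,y)→(s0,_,right)
state=s0 head=4 tape=yyy_[z]yz   (s0,z)→(s0,_,left)
state=s0 head=3 tape=yyy[_]_yz   (s0,_)→(s0,_,right)
state=s0 head=4 tape=yyy_[_]yz   (s0,_)→(s0,_,right)
state=s0 head=5 tape=yyy__[y]z   (s0,y)→(s1,y,right)
state=s1 head=6 tape=yyy__y[z]
The non-blank tape span at halt is yyy__yz.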